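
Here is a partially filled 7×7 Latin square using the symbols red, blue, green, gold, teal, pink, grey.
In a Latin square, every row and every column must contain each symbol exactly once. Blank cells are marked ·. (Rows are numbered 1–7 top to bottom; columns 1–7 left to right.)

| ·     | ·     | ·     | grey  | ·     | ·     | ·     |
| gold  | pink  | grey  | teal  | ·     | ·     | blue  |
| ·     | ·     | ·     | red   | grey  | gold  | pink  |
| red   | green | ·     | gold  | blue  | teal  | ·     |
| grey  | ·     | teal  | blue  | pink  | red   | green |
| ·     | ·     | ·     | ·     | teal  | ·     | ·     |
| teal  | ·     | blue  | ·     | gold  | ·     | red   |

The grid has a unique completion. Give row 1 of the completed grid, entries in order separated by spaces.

Row 2, column 6: row 2 has {blue, gold, teal, pink, grey} and column 6 has {red, gold, teal}, leaving only green.
Row 2, column 5: row 2 has {blue, green, gold, teal, pink, grey} and column 5 has {blue, gold, teal, pink, grey}, leaving only red.
Row 1, column 5: row 1 has {grey} and column 5 has {red, blue, gold, teal, pink, grey}, leaving only green.
Row 3, column 3: row 3 has {red, gold, pink, grey} and column 3 has {blue, teal, grey}, leaving only green.
Row 3, column 1: row 3 has {red, green, gold, pink, grey} and column 1 has {red, gold, teal, grey}, leaving only blue.
Row 1, column 1: row 1 has {green, grey} and column 1 has {red, blue, gold, teal, grey}, leaving only pink.
Row 1, column 6: row 1 has {green, pink, grey} and column 6 has {red, green, gold, teal}, leaving only blue.
Row 3, column 2: row 3 has {red, blue, green, gold, pink, grey} and column 2 has {green, pink}, leaving only teal.
Row 4, column 3: row 4 has {red, blue, green, gold, teal} and column 3 has {blue, green, teal, grey}, leaving only pink.
Row 4, column 7: row 4 has {red, blue, green, gold, teal, pink} and column 7 has {red, blue, green, pink}, leaving only grey.
Row 5, column 2: row 5 has {red, blue, green, teal, pink, grey} and column 2 has {green, teal, pink}, leaving only gold.
Row 1, column 2: row 1 has {blue, green, pink, grey} and column 2 has {green, gold, teal, pink}, leaving only red.
Row 1, column 3: row 1 has {red, blue, green, pink, grey} and column 3 has {blue, green, teal, pink, grey}, leaving only gold.
Row 1, column 7: row 1 has {red, blue, green, gold, pink, grey} and column 7 has {red, blue, green, pink, grey}, leaving only teal.
So row 1 reads: pink red gold grey green blue teal.

pink red gold grey green blue teal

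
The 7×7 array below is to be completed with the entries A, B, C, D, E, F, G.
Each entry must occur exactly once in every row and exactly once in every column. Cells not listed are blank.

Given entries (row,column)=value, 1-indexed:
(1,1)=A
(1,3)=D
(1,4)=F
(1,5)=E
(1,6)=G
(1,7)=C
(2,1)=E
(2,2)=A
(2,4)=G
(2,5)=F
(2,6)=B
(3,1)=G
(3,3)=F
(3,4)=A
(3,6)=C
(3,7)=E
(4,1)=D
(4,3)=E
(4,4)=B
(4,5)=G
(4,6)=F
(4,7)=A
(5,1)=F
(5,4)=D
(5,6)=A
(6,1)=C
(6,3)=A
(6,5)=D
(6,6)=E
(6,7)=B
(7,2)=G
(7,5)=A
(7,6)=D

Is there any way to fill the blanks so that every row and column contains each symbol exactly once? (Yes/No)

Row 6, column 4: row 6 together with column 4 already contain {A, B, C, D, E, F, G} — every symbol — so nothing can go there. The grid has no valid completion.

No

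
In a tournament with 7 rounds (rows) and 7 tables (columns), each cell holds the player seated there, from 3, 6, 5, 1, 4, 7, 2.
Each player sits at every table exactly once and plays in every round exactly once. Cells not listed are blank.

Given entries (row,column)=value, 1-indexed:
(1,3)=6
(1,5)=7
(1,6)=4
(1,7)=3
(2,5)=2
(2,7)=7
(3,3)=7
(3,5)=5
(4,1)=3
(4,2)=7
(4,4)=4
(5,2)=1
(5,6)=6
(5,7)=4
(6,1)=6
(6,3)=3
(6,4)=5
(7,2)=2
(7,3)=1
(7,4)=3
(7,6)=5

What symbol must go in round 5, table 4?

7

Round 1, table 2: round 1 has {3, 6, 4, 7} and table 2 has {1, 7, 2}, leaving only 5.
Round 5, table 5: round 5 has {6, 1, 4} and table 5 has {5, 7, 2}, leaving only 3.
Round 6, table 2: round 6 has {3, 6, 5} and table 2 has {5, 1, 7, 2}, leaving only 4.
Round 6, table 5: round 6 has {3, 6, 5, 4} and table 5 has {3, 5, 7, 2}, leaving only 1.
Round 4, table 5: round 4 has {3, 4, 7} and table 5 has {3, 5, 1, 7, 2}, leaving only 6.
Round 6, table 7: round 6 has {3, 6, 5, 1, 4} and table 7 has {3, 4, 7}, leaving only 2.
Round 6, table 6: round 6 has {3, 6, 5, 1, 4, 2} and table 6 has {6, 5, 4}, leaving only 7.
Round 7, table 5: round 7 has {3, 5, 1, 2} and table 5 has {3, 6, 5, 1, 7, 2}, leaving only 4.
Round 7, table 1: round 7 has {3, 5, 1, 4, 2} and table 1 has {3, 6}, leaving only 7.
Round 7, table 7: round 7 has {3, 5, 1, 4, 7, 2} and table 7 has {3, 4, 7, 2}, leaving only 6.
Round 3, table 7: round 3 has {5, 7} and table 7 has {3, 6, 4, 7, 2}, leaving only 1.
Round 4, table 7: round 4 has {3, 6, 4, 7} and table 7 has {3, 6, 1, 4, 7, 2}, leaving only 5.
Round 4, table 3: round 4 has {3, 6, 5, 4, 7} and table 3 has {3, 6, 1, 7}, leaving only 2.
Round 4, table 6: round 4 has {3, 6, 5, 4, 7, 2} and table 6 has {6, 5, 4, 7}, leaving only 1.
Round 2, table 6: round 2 has {7, 2} and table 6 has {6, 5, 1, 4, 7}, leaving only 3.
Round 2, table 2: round 2 has {3, 7, 2} and table 2 has {5, 1, 4, 7, 2}, leaving only 6.
Round 2, table 4: round 2 has {3, 6, 7, 2} and table 4 has {3, 5, 4}, leaving only 1.
Round 1, table 4: round 1 has {3, 6, 5, 4, 7} and table 4 has {3, 5, 1, 4}, leaving only 2.
Round 5 already has {3, 6, 1, 4} and table 4 already has {3, 5, 1, 4, 2}, so round 5, table 4 must be 7.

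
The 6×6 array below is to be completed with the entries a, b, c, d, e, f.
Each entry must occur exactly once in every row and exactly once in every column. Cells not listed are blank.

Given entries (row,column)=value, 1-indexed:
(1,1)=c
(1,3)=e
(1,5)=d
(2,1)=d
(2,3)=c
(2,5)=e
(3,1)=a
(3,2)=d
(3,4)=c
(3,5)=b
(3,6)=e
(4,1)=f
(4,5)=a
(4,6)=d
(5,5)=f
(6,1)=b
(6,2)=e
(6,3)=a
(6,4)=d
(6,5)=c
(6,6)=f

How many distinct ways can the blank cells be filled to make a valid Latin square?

Row 1, column 2: eliminating its row and column leaves {a, b, f}.
Row 1, column 4: eliminating its row and column leaves {a, b, f}.
Row 1, column 6: eliminating its row and column leaves {a, b}.
Row 2, column 2: eliminating its row and column leaves {a, b, f}.
Row 2, column 4: eliminating its row and column leaves {a, b, f}.
Row 2, column 6: eliminating its row and column leaves {a, b}.
Row 3, column 3: eliminating its row and column leaves {f}.
Row 4, column 2: eliminating its row and column leaves {b, c}.
Row 4, column 3: eliminating its row and column leaves {b}.
Row 4, column 4: eliminating its row and column leaves {b, e}.
Row 5, column 1: eliminating its row and column leaves {e}.
Row 5, column 2: eliminating its row and column leaves {a, b, c}.
Row 5, column 3: eliminating its row and column leaves {b, d}.
Row 5, column 4: eliminating its row and column leaves {a, b, e}.
Row 5, column 6: eliminating its row and column leaves {a, b, c}.
Enumerating the assignments across these blanks that avoid any row or column repeat gives 4 completions.

4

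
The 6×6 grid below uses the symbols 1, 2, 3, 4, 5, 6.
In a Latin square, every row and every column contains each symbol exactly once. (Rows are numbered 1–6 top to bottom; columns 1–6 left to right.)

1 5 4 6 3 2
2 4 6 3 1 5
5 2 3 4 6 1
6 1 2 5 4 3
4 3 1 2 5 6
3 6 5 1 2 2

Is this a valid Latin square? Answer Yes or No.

No

Row 6 contains 2 twice (at columns 5 and 6), so it is not a permutation.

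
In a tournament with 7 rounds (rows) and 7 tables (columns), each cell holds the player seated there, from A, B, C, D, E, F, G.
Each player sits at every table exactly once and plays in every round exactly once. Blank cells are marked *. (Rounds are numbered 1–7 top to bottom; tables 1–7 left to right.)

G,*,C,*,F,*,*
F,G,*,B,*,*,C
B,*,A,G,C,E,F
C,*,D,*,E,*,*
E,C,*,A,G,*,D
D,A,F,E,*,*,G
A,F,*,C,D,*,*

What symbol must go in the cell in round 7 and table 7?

Round 1, table 4: round 1 has {C, F, G} and table 4 has {A, B, C, E, G}, leaving only D.
Round 2, table 3: round 2 has {B, C, F, G} and table 3 has {A, C, D, F}, leaving only E.
Round 2, table 5: round 2 has {B, C, E, F, G} and table 5 has {C, D, E, F, G}, leaving only A.
Round 2, table 6: round 2 has {A, B, C, E, F, G} and table 6 has {E}, leaving only D.
Round 3, table 2: round 3 has {A, B, C, E, F, G} and table 2 has {A, C, F, G}, leaving only D.
Round 4, table 2: round 4 has {C, D, E} and table 2 has {A, C, D, F, G}, leaving only B.
Round 1, table 2: round 1 has {C, D, F, G} and table 2 has {A, B, C, D, F, G}, leaving only E.
Round 4, table 4: round 4 has {B, C, D, E} and table 4 has {A, B, C, D, E, G}, leaving only F.
Round 4, table 7: round 4 has {B, C, D, E, F} and table 7 has {C, D, F, G}, leaving only A.
Round 1, table 7: round 1 has {C, D, E, F, G} and table 7 has {A, C, D, F, G}, leaving only B.
Round 7 already has {A, C, D, F} and table 7 already has {A, B, C, D, F, G}, so round 7, table 7 must be E.

E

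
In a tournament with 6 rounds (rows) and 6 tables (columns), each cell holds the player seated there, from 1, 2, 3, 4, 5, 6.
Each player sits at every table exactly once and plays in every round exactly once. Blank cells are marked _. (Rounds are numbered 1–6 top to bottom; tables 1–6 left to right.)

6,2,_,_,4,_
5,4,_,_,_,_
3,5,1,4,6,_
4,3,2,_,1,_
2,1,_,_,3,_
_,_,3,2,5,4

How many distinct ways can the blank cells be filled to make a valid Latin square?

4

Round 1, table 3: eliminating its round and table leaves {5}.
Round 1, table 4: eliminating its round and table leaves {1, 3, 5}.
Round 1, table 6: eliminating its round and table leaves {1, 3, 5}.
Round 2, table 3: eliminating its round and table leaves {6}.
Round 2, table 4: eliminating its round and table leaves {1, 3, 6}.
Round 2, table 5: eliminating its round and table leaves {2}.
Round 2, table 6: eliminating its round and table leaves {1, 2, 3, 6}.
Round 3, table 6: eliminating its round and table leaves {2}.
Round 4, table 4: eliminating its round and table leaves {5, 6}.
Round 4, table 6: eliminating its round and table leaves {5, 6}.
Round 5, table 3: eliminating its round and table leaves {4, 5, 6}.
Round 5, table 4: eliminating its round and table leaves {5, 6}.
Round 5, table 6: eliminating its round and table leaves {5, 6}.
Round 6, table 1: eliminating its round and table leaves {1}.
Round 6, table 2: eliminating its round and table leaves {6}.
Enumerating the assignments across these blanks that avoid any round or table repeat gives 4 completions.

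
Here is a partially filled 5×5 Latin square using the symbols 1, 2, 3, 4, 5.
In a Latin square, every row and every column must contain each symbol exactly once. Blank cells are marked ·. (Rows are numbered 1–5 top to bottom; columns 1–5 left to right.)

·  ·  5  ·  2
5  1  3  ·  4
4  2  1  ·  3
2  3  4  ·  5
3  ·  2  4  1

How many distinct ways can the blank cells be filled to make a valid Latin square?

Row 1, column 1: eliminating its row and column leaves {1}.
Row 1, column 2: eliminating its row and column leaves {4}.
Row 1, column 4: eliminating its row and column leaves {1, 3}.
Row 2, column 4: eliminating its row and column leaves {2}.
Row 3, column 4: eliminating its row and column leaves {5}.
Row 4, column 4: eliminating its row and column leaves {1}.
Row 5, column 2: eliminating its row and column leaves {5}.
Only one assignment across all blanks avoids any row or column repeat, giving 1 completion.

1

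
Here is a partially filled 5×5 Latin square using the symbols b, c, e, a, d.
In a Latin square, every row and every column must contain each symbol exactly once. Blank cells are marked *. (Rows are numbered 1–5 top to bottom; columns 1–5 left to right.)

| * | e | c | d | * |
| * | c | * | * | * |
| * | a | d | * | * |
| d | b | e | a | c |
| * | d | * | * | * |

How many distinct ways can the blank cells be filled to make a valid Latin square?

5

Row 1, column 1: eliminating its row and column leaves {b, a}.
Row 1, column 5: eliminating its row and column leaves {b, a}.
Row 2, column 1: eliminating its row and column leaves {b, e, a}.
Row 2, column 3: eliminating its row and column leaves {b, a}.
Row 2, column 4: eliminating its row and column leaves {b, e}.
Row 2, column 5: eliminating its row and column leaves {b, e, a, d}.
Row 3, column 1: eliminating its row and column leaves {b, c, e}.
Row 3, column 4: eliminating its row and column leaves {b, c, e}.
Row 3, column 5: eliminating its row and column leaves {b, e}.
Row 5, column 1: eliminating its row and column leaves {b, c, e, a}.
Row 5, column 3: eliminating its row and column leaves {b, a}.
Row 5, column 4: eliminating its row and column leaves {b, c, e}.
Row 5, column 5: eliminating its row and column leaves {b, e, a}.
Enumerating the assignments across these blanks that avoid any row or column repeat gives 5 completions.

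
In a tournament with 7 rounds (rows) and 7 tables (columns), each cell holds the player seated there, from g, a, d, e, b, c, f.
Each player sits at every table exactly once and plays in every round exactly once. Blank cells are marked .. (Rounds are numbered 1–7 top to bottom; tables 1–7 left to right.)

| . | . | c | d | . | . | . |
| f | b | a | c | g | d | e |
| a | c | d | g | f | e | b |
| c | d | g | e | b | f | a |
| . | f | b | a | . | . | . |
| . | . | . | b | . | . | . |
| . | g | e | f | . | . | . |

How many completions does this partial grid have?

Round 1, table 1: eliminating its round and table leaves {g, e, b}.
Round 1, table 2: eliminating its round and table leaves {a, e}.
Round 1, table 5: eliminating its round and table leaves {a, e}.
Round 1, table 6: eliminating its round and table leaves {g, a, b}.
Round 1, table 7: eliminating its round and table leaves {g, f}.
Round 5, table 1: eliminating its round and table leaves {g, d, e}.
Round 5, table 5: eliminating its round and table leaves {d, e, c}.
Round 5, table 6: eliminating its round and table leaves {g, c}.
Round 5, table 7: eliminating its round and table leaves {g, d, c}.
Round 6, table 1: eliminating its round and table leaves {g, d, e}.
Round 6, table 2: eliminating its round and table leaves {a, e}.
Round 6, table 3: eliminating its round and table leaves {f}.
Round 6, table 5: eliminating its round and table leaves {a, d, e, c}.
Round 6, table 6: eliminating its round and table leaves {g, a, c}.
Round 6, table 7: eliminating its round and table leaves {g, d, c, f}.
Round 7, table 1: eliminating its round and table leaves {d, b}.
Round 7, table 5: eliminating its round and table leaves {a, d, c}.
Round 7, table 6: eliminating its round and table leaves {a, b, c}.
Round 7, table 7: eliminating its round and table leaves {d, c}.
Enumerating the assignments across these blanks that avoid any round or table repeat gives 11 completions.

11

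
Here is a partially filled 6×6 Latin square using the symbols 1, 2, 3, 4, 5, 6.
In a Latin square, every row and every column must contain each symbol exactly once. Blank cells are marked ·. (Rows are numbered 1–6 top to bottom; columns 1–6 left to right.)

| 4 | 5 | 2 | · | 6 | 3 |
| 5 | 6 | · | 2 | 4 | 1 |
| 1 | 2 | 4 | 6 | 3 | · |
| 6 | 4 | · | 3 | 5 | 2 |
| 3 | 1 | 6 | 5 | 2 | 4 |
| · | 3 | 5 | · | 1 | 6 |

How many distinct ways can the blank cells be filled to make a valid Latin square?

1

Row 1, column 4: eliminating its row and column leaves {1}.
Row 2, column 3: eliminating its row and column leaves {3}.
Row 3, column 6: eliminating its row and column leaves {5}.
Row 4, column 3: eliminating its row and column leaves {1}.
Row 6, column 1: eliminating its row and column leaves {2}.
Row 6, column 4: eliminating its row and column leaves {4}.
Only one assignment across all blanks avoids any row or column repeat, giving 1 completion.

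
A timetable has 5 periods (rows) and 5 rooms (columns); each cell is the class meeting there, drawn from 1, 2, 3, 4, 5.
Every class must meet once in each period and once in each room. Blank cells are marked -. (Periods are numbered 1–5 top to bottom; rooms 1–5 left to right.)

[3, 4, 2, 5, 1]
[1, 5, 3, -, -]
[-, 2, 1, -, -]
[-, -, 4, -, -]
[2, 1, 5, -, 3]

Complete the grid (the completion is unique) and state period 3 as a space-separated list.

Period 4, room 1: period 4 has {4} and room 1 has {1, 2, 3}, leaving only 5.
Period 3, room 1: period 3 has {1, 2} and room 1 has {1, 2, 3, 5}, leaving only 4.
Period 3, room 4: period 3 has {1, 2, 4} and room 4 has {5}, leaving only 3.
Period 3, room 5: period 3 has {1, 2, 3, 4} and room 5 has {1, 3}, leaving only 5.
So period 3 reads: 4 2 1 3 5.

4 2 1 3 5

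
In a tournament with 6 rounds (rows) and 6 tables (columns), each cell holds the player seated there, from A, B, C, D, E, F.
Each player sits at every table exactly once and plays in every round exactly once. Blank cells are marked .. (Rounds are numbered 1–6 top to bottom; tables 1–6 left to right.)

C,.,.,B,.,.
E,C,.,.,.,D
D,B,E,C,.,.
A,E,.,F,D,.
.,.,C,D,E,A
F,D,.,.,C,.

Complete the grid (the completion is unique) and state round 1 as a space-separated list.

Round 2, table 4: round 2 has {C, D, E} and table 4 has {B, C, D, F}, leaving only A.
Round 3, table 6: round 3 has {B, C, D, E} and table 6 has {A, D}, leaving only F.
Round 1, table 6: round 1 has {B, C} and table 6 has {A, D, F}, leaving only E.
Round 3, table 5: round 3 has {B, C, D, E, F} and table 5 has {C, D, E}, leaving only A.
Round 1, table 5: round 1 has {B, C, E} and table 5 has {A, C, D, E}, leaving only F.
Round 1, table 2: round 1 has {B, C, E, F} and table 2 has {B, C, D, E}, leaving only A.
Round 1, table 3: round 1 has {A, B, C, E, F} and table 3 has {C, E}, leaving only D.
So round 1 reads: C A D B F E.

C A D B F E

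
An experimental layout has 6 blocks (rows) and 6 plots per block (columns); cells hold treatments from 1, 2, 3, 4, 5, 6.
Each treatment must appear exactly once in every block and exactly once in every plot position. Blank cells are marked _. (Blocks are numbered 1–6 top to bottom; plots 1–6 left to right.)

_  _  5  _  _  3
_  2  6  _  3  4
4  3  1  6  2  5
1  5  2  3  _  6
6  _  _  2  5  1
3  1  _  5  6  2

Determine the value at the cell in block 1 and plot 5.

Block 1, plot 1: block 1 has {3, 5} and plot 1 has {1, 3, 4, 6}, leaving only 2.
Block 2, plot 1: block 2 has {2, 3, 4, 6} and plot 1 has {1, 2, 3, 4, 6}, leaving only 5.
Block 2, plot 4: block 2 has {2, 3, 4, 5, 6} and plot 4 has {2, 3, 5, 6}, leaving only 1.
Block 1, plot 4: block 1 has {2, 3, 5} and plot 4 has {1, 2, 3, 5, 6}, leaving only 4.
Block 1 already has {2, 3, 4, 5} and plot 5 already has {2, 3, 5, 6}, so block 1, plot 5 must be 1.

1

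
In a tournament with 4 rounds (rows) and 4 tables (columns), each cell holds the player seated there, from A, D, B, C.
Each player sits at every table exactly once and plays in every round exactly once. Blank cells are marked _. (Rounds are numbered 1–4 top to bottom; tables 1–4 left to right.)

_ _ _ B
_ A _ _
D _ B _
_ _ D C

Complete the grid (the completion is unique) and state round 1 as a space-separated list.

C D A B

Round 2, table 3: round 2 has {A} and table 3 has {D, B}, leaving only C.
Round 1, table 3: round 1 has {B} and table 3 has {D, B, C}, leaving only A.
Round 1, table 1: round 1 has {A, B} and table 1 has {D}, leaving only C.
Round 1, table 2: round 1 has {A, B, C} and table 2 has {A}, leaving only D.
So round 1 reads: C D A B.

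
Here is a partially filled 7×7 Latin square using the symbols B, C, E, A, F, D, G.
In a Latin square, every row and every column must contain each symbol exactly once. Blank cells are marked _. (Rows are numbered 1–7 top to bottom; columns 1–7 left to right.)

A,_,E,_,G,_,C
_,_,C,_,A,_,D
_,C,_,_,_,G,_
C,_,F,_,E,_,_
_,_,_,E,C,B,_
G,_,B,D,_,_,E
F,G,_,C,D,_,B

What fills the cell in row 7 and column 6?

Row 5, column 1: row 5 has {B, C, E} and column 1 has {C, A, F, G}, leaving only D.
Row 6, column 5: row 6 has {B, E, D, G} and column 5 has {C, E, A, D, G}, leaving only F.
Row 3, column 5: row 3 has {C, G} and column 5 has {C, E, A, F, D, G}, leaving only B.
Row 3, column 1: row 3 has {B, C, G} and column 1 has {C, A, F, D, G}, leaving only E.
Row 2, column 1: row 2 has {C, A, D} and column 1 has {C, E, A, F, D, G}, leaving only B.
Row 6, column 2: row 6 has {B, E, F, D, G} and column 2 has {C, G}, leaving only A.
Row 5, column 2: row 5 has {B, C, E, D} and column 2 has {C, A, G}, leaving only F.
Row 2, column 2: row 2 has {B, C, A, D} and column 2 has {C, A, F, G}, leaving only E.
Row 2, column 6: row 2 has {B, C, E, A, D} and column 6 has {B, G}, leaving only F.
Row 1, column 6: row 1 has {C, E, A, G} and column 6 has {B, F, G}, leaving only D.
Row 1, column 2: row 1 has {C, E, A, D, G} and column 2 has {C, E, A, F, G}, leaving only B.
Row 1, column 4: row 1 has {B, C, E, A, D, G} and column 4 has {C, E, D}, leaving only F.
Row 2, column 4: row 2 has {B, C, E, A, F, D} and column 4 has {C, E, F, D}, leaving only G.
Row 3, column 4: row 3 has {B, C, E, G} and column 4 has {C, E, F, D, G}, leaving only A.
Row 3, column 3: row 3 has {B, C, E, A, G} and column 3 has {B, C, E, F}, leaving only D.
Row 3, column 7: row 3 has {B, C, E, A, D, G} and column 7 has {B, C, E, D}, leaving only F.
Row 4, column 2: row 4 has {C, E, F} and column 2 has {B, C, E, A, F, G}, leaving only D.
Row 4, column 4: row 4 has {C, E, F, D} and column 4 has {C, E, A, F, D, G}, leaving only B.
Row 4, column 6: row 4 has {B, C, E, F, D} and column 6 has {B, F, D, G}, leaving only A.
Row 7 already has {B, C, F, D, G} and column 6 already has {B, A, F, D, G}, so row 7, column 6 must be E.

E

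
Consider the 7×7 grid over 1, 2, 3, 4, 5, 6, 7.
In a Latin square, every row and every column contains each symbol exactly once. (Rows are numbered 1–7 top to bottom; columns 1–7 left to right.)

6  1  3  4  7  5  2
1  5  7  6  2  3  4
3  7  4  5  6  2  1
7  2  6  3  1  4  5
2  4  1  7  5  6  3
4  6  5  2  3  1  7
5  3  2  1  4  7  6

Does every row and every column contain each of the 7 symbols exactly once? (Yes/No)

Yes

Each row is a permutation of the 7 symbols, and so is each column.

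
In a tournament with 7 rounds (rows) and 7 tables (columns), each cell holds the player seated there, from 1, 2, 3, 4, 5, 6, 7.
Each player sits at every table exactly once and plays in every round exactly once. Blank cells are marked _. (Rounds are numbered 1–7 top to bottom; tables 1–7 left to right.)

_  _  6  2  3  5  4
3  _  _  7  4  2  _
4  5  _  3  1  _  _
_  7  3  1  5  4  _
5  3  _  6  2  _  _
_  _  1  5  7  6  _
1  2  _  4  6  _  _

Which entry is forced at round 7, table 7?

Round 1, table 1: round 1 has {2, 3, 4, 5, 6} and table 1 has {1, 3, 4, 5}, leaving only 7.
Round 1, table 2: round 1 has {2, 3, 4, 5, 6, 7} and table 2 has {2, 3, 5, 7}, leaving only 1.
Round 2, table 2: round 2 has {2, 3, 4, 7} and table 2 has {1, 2, 3, 5, 7}, leaving only 6.
Round 2, table 3: round 2 has {2, 3, 4, 6, 7} and table 3 has {1, 3, 6}, leaving only 5.
Round 2, table 7: round 2 has {2, 3, 4, 5, 6, 7} and table 7 has {4}, leaving only 1.
Round 3, table 6: round 3 has {1, 3, 4, 5} and table 6 has {2, 4, 5, 6}, leaving only 7.
Round 3, table 3: round 3 has {1, 3, 4, 5, 7} and table 3 has {1, 3, 5, 6}, leaving only 2.
Round 3, table 7: round 3 has {1, 2, 3, 4, 5, 7} and table 7 has {1, 4}, leaving only 6.
Round 4, table 7: round 4 has {1, 3, 4, 5, 7} and table 7 has {1, 4, 6}, leaving only 2.
Round 4, table 1: round 4 has {1, 2, 3, 4, 5, 7} and table 1 has {1, 3, 4, 5, 7}, leaving only 6.
Round 5, table 6: round 5 has {2, 3, 5, 6} and table 6 has {2, 4, 5, 6, 7}, leaving only 1.
Round 5, table 7: round 5 has {1, 2, 3, 5, 6} and table 7 has {1, 2, 4, 6}, leaving only 7.
Round 5, table 3: round 5 has {1, 2, 3, 5, 6, 7} and table 3 has {1, 2, 3, 5, 6}, leaving only 4.
Round 6, table 1: round 6 has {1, 5, 6, 7} and table 1 has {1, 3, 4, 5, 6, 7}, leaving only 2.
Round 6, table 2: round 6 has {1, 2, 5, 6, 7} and table 2 has {1, 2, 3, 5, 6, 7}, leaving only 4.
Round 6, table 7: round 6 has {1, 2, 4, 5, 6, 7} and table 7 has {1, 2, 4, 6, 7}, leaving only 3.
Round 7 already has {1, 2, 4, 6} and table 7 already has {1, 2, 3, 4, 6, 7}, so round 7, table 7 must be 5.

5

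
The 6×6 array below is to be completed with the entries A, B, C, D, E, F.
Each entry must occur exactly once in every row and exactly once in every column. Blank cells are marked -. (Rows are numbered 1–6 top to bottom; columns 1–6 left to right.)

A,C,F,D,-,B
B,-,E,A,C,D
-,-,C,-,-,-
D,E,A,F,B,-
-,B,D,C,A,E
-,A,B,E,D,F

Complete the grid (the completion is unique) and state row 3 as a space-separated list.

Row 3, column 4: row 3 has {C} and column 4 has {A, C, D, E, F}, leaving only B.
Row 3, column 6: row 3 has {B, C} and column 6 has {B, D, E, F}, leaving only A.
Row 1, column 5: row 1 has {A, B, C, D, F} and column 5 has {A, B, C, D}, leaving only E.
Row 3, column 5: row 3 has {A, B, C} and column 5 has {A, B, C, D, E}, leaving only F.
Row 3, column 1: row 3 has {A, B, C, F} and column 1 has {A, B, D}, leaving only E.
Row 3, column 2: row 3 has {A, B, C, E, F} and column 2 has {A, B, C, E}, leaving only D.
So row 3 reads: E D C B F A.

E D C B F A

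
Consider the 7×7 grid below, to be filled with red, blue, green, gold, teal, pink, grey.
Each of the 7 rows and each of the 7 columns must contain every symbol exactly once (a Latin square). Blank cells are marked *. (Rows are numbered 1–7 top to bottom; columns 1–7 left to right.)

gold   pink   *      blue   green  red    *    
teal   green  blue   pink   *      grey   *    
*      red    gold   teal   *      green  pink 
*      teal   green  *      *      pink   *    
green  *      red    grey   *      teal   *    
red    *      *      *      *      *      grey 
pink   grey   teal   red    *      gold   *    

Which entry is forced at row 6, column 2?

Row 1, column 3: row 1 has {red, blue, green, gold, pink} and column 3 has {red, blue, green, gold, teal}, leaving only grey.
Row 1, column 7: row 1 has {red, blue, green, gold, pink, grey} and column 7 has {pink, grey}, leaving only teal.
Row 4, column 4: row 4 has {green, teal, pink} and column 4 has {red, blue, teal, pink, grey}, leaving only gold.
Row 6, column 3: row 6 has {red, grey} and column 3 has {red, blue, green, gold, teal, grey}, leaving only pink.
Row 6, column 4: row 6 has {red, pink, grey} and column 4 has {red, blue, gold, teal, pink, grey}, leaving only green.
Row 6, column 6: row 6 has {red, green, pink, grey} and column 6 has {red, green, gold, teal, pink, grey}, leaving only blue.
Row 6 already has {red, blue, green, pink, grey} and column 2 already has {red, green, teal, pink, grey}, so row 6, column 2 must be gold.

gold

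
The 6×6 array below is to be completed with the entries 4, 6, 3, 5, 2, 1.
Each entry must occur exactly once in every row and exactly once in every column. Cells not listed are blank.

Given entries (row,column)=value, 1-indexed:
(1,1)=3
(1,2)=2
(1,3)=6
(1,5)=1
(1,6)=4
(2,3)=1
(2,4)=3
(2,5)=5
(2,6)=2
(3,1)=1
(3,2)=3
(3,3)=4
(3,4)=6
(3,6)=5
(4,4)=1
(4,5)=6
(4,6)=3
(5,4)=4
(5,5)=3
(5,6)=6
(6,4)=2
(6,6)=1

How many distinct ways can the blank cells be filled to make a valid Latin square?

Row 1, column 4: eliminating its row and column leaves {5}.
Row 2, column 1: eliminating its row and column leaves {4, 6}.
Row 2, column 2: eliminating its row and column leaves {4, 6}.
Row 3, column 5: eliminating its row and column leaves {2}.
Row 4, column 1: eliminating its row and column leaves {4, 5, 2}.
Row 4, column 2: eliminating its row and column leaves {4, 5}.
Row 4, column 3: eliminating its row and column leaves {5, 2}.
Row 5, column 1: eliminating its row and column leaves {5, 2}.
Row 5, column 2: eliminating its row and column leaves {5, 1}.
Row 5, column 3: eliminating its row and column leaves {5, 2}.
Row 6, column 1: eliminating its row and column leaves {4, 6, 5}.
Row 6, column 2: eliminating its row and column leaves {4, 6, 5}.
Row 6, column 3: eliminating its row and column leaves {3, 5}.
Row 6, column 5: eliminating its row and column leaves {4}.
Enumerating the assignments across these blanks that avoid any row or column repeat gives 3 completions.

3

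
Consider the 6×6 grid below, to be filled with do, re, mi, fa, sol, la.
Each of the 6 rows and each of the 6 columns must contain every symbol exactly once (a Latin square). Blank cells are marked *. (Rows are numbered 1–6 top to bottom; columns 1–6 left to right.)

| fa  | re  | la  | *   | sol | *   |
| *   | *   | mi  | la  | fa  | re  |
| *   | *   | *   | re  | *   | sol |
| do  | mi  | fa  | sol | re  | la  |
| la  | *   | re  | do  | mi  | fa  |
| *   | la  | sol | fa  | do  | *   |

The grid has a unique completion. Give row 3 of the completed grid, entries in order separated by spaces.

Row 3, column 1: row 3 has {re, sol} and column 1 has {do, fa, la}, leaving only mi.
Row 3, column 3: row 3 has {re, mi, sol} and column 3 has {re, mi, fa, sol, la}, leaving only do.
Row 3, column 2: row 3 has {do, re, mi, sol} and column 2 has {re, mi, la}, leaving only fa.
Row 3, column 5: row 3 has {do, re, mi, fa, sol} and column 5 has {do, re, mi, fa, sol}, leaving only la.
So row 3 reads: mi fa do re la sol.

mi fa do re la sol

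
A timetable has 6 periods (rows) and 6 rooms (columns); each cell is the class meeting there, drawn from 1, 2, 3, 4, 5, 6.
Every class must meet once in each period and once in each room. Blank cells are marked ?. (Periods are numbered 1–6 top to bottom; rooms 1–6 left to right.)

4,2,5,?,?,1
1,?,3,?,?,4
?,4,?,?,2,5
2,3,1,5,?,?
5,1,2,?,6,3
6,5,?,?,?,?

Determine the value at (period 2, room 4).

Period 1, room 5: period 1 has {1, 2, 4, 5} and room 5 has {2, 6}, leaving only 3.
Period 1, room 4: period 1 has {1, 2, 3, 4, 5} and room 4 has {5}, leaving only 6.
Period 2 already has {1, 3, 4} and room 4 already has {5, 6}, so period 2, room 4 must be 2.

2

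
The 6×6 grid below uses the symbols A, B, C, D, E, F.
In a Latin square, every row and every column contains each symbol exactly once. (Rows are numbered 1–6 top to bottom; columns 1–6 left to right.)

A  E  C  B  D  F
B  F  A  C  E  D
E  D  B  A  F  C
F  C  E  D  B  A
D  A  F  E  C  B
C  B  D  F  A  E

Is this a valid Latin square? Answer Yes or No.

Each row is a permutation of the 6 symbols, and so is each column.

Yes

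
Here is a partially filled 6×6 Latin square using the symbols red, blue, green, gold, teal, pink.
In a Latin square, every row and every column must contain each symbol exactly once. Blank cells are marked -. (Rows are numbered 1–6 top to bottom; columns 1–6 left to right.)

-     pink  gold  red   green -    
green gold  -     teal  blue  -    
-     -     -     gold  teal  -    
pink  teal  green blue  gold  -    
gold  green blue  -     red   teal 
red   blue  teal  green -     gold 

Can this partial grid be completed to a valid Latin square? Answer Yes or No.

Yes

No row or column among the givens repeats a symbol, and propagating forced cells runs into no contradiction.
One valid completion exists (for instance, teal pink gold red green blue / green gold red teal blue pink / blue red pink gold teal green / pink teal green blue gold red / gold green blue pink red teal / red blue teal green pink gold).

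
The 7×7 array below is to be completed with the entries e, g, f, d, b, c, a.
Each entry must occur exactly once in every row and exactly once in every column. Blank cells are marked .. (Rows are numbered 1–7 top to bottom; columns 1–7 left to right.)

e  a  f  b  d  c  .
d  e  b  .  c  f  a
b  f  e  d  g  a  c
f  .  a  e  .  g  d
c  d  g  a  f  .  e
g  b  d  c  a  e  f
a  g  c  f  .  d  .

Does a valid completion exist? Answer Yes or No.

No row or column among the givens repeats a symbol, and propagating forced cells runs into no contradiction.
One valid completion exists (for instance, e a f b d c g / d e b g c f a / b f e d g a c / f c a e b g d / c d g a f b e / g b d c a e f / a g c f e d b).

Yes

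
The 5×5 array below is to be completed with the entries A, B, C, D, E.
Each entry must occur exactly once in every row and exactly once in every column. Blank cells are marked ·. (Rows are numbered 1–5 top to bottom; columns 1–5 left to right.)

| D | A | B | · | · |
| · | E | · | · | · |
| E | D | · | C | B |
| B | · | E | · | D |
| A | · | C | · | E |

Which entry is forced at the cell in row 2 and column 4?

B

Row 1, column 4: row 1 has {A, B, D} and column 4 has {C}, leaving only E.
Row 1, column 5: row 1 has {A, B, D, E} and column 5 has {B, D, E}, leaving only C.
Row 2, column 1: row 2 has {E} and column 1 has {A, B, D, E}, leaving only C.
Row 2, column 5: row 2 has {C, E} and column 5 has {B, C, D, E}, leaving only A.
Row 2, column 3: row 2 has {A, C, E} and column 3 has {B, C, E}, leaving only D.
Row 2 already has {A, C, D, E} and column 4 already has {C, E}, so row 2, column 4 must be B.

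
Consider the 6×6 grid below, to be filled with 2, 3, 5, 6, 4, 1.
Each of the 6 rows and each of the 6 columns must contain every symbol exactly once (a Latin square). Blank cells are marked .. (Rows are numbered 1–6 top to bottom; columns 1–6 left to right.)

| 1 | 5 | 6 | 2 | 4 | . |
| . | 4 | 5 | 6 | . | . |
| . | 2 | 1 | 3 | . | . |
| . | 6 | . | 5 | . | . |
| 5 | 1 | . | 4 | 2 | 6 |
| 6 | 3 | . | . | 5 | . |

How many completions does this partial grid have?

Row 1, column 6: eliminating its row and column leaves {3}.
Row 2, column 1: eliminating its row and column leaves {2, 3}.
Row 2, column 5: eliminating its row and column leaves {3, 1}.
Row 2, column 6: eliminating its row and column leaves {2, 3, 1}.
Row 3, column 1: eliminating its row and column leaves {4}.
Row 3, column 5: eliminating its row and column leaves {6}.
Row 3, column 6: eliminating its row and column leaves {5, 4}.
Row 4, column 1: eliminating its row and column leaves {2, 3, 4}.
Row 4, column 3: eliminating its row and column leaves {2, 3, 4}.
Row 4, column 5: eliminating its row and column leaves {3, 1}.
Row 4, column 6: eliminating its row and column leaves {2, 3, 4, 1}.
Row 5, column 3: eliminating its row and column leaves {3}.
Row 6, column 3: eliminating its row and column leaves {2, 4}.
Row 6, column 4: eliminating its row and column leaves {1}.
Row 6, column 6: eliminating its row and column leaves {2, 4, 1}.
Enumerating the assignments across these blanks that avoid any row or column repeat gives 3 completions.

3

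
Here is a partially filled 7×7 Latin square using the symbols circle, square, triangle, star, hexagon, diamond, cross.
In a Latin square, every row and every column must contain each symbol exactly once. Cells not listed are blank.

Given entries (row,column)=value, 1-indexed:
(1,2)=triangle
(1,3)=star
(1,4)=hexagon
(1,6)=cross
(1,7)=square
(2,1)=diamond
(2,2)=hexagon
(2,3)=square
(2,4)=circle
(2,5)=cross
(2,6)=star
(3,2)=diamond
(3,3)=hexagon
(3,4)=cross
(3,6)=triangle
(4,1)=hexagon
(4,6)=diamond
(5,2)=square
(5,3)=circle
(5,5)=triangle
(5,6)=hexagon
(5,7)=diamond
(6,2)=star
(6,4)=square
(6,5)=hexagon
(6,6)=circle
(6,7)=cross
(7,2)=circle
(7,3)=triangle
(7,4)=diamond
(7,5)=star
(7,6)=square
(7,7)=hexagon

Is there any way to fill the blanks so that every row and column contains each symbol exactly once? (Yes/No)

No

Row 1, column 1: row 1 has {square, triangle, star, hexagon, cross} and column 1 has {hexagon, diamond}, so it must be circle.
Row 1, column 5: row 1 has {circle, square, triangle, star, hexagon, cross} and column 5 has {triangle, star, hexagon, cross}, so it must be diamond.
Row 2, column 7: row 2 has {circle, square, star, hexagon, diamond, cross} and column 7 has {square, hexagon, diamond, cross}, so it must be triangle.
Row 4, column 2: row 4 has {hexagon, diamond} and column 2 has {circle, square, triangle, star, hexagon, diamond}, so it must be cross.
Now row 4, column 3: row 4 together with column 3 already contain {circle, square, triangle, star, hexagon, diamond, cross} — every symbol — so nothing can go there. The grid has no valid completion.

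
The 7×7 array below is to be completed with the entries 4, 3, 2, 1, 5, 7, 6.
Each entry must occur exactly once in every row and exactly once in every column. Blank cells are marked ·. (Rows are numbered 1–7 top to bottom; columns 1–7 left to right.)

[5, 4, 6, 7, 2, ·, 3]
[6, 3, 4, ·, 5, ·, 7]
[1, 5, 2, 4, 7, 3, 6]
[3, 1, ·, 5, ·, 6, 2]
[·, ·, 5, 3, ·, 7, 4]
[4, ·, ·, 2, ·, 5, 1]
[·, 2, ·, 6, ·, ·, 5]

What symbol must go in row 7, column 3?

Row 1, column 6: row 1 has {4, 3, 2, 5, 7, 6} and column 6 has {3, 5, 7, 6}, leaving only 1.
Row 2, column 4: row 2 has {4, 3, 5, 7, 6} and column 4 has {4, 3, 2, 5, 7, 6}, leaving only 1.
Row 2, column 6: row 2 has {4, 3, 1, 5, 7, 6} and column 6 has {3, 1, 5, 7, 6}, leaving only 2.
Row 4, column 3: row 4 has {3, 2, 1, 5, 6} and column 3 has {4, 2, 5, 6}, leaving only 7.
Row 4, column 5: row 4 has {3, 2, 1, 5, 7, 6} and column 5 has {2, 5, 7}, leaving only 4.
Row 5, column 1: row 5 has {4, 3, 5, 7} and column 1 has {4, 3, 1, 5, 6}, leaving only 2.
Row 5, column 2: row 5 has {4, 3, 2, 5, 7} and column 2 has {4, 3, 2, 1, 5}, leaving only 6.
Row 5, column 5: row 5 has {4, 3, 2, 5, 7, 6} and column 5 has {4, 2, 5, 7}, leaving only 1.
Row 6, column 2: row 6 has {4, 2, 1, 5} and column 2 has {4, 3, 2, 1, 5, 6}, leaving only 7.
Row 6, column 3: row 6 has {4, 2, 1, 5, 7} and column 3 has {4, 2, 5, 7, 6}, leaving only 3.
Row 7 already has {2, 5, 6} and column 3 already has {4, 3, 2, 5, 7, 6}, so row 7, column 3 must be 1.

1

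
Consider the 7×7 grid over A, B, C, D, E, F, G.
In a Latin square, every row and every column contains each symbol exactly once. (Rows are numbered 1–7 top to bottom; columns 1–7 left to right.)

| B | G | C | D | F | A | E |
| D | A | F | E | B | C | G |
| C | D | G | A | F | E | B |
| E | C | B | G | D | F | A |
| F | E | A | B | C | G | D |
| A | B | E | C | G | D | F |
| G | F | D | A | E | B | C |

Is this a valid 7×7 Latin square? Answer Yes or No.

No

Every row is a permutation, but column 4 contains A twice (at rows 3 and 7).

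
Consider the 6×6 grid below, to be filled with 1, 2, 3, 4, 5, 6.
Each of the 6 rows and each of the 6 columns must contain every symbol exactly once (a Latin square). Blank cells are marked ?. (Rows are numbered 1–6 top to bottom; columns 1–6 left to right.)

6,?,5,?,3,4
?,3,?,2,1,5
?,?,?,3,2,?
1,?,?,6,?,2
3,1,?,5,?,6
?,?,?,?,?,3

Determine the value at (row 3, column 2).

Row 1, column 2: row 1 has {3, 4, 5, 6} and column 2 has {1, 3}, leaving only 2.
Row 1, column 4: row 1 has {2, 3, 4, 5, 6} and column 4 has {2, 3, 5, 6}, leaving only 1.
Row 2, column 1: row 2 has {1, 2, 3, 5} and column 1 has {1, 3, 6}, leaving only 4.
Row 2, column 3: row 2 has {1, 2, 3, 4, 5} and column 3 has {5}, leaving only 6.
Row 3, column 1: row 3 has {2, 3} and column 1 has {1, 3, 4, 6}, leaving only 5.
Row 3, column 6: row 3 has {2, 3, 5} and column 6 has {2, 3, 4, 5, 6}, leaving only 1.
Row 3, column 3: row 3 has {1, 2, 3, 5} and column 3 has {5, 6}, leaving only 4.
Row 3 already has {1, 2, 3, 4, 5} and column 2 already has {1, 2, 3}, so row 3, column 2 must be 6.

6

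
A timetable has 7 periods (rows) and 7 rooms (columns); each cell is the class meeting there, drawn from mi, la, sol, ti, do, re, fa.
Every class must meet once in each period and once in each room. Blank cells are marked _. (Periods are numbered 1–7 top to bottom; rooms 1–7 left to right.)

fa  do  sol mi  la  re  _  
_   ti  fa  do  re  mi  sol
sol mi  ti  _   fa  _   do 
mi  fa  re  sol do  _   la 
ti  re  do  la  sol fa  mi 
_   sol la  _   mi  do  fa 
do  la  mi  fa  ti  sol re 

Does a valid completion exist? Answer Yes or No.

Yes

No period or room among the givens repeats a symbol, and propagating forced cells runs into no contradiction.
One valid completion exists (for instance, fa do sol mi la re ti / la ti fa do re mi sol / sol mi ti re fa la do / mi fa re sol do ti la / ti re do la sol fa mi / re sol la ti mi do fa / do la mi fa ti sol re).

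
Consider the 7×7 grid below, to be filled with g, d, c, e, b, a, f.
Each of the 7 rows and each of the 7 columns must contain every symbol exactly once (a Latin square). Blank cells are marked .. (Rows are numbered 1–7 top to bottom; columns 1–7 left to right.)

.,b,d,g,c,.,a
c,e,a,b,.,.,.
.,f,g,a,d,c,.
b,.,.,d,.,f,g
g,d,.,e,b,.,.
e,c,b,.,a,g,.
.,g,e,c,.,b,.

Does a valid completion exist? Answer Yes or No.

No

Row 3, column 1: row 3 together with column 1 already contain {g, d, c, e, b, a, f} — every symbol — so nothing can go there. The grid has no valid completion.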